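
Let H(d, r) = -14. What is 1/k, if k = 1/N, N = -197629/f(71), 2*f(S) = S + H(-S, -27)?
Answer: -395258/57 ≈ -6934.4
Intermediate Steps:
f(S) = -7 + S/2 (f(S) = (S - 14)/2 = (-14 + S)/2 = -7 + S/2)
N = -395258/57 (N = -197629/(-7 + (½)*71) = -197629/(-7 + 71/2) = -197629/57/2 = -197629*2/57 = -395258/57 ≈ -6934.4)
k = -57/395258 (k = 1/(-395258/57) = -57/395258 ≈ -0.00014421)
1/k = 1/(-57/395258) = -395258/57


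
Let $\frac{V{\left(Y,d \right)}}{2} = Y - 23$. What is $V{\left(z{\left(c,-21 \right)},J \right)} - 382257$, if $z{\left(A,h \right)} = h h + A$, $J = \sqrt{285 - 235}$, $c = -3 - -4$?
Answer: $-381419$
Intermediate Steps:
$c = 1$ ($c = -3 + 4 = 1$)
$J = 5 \sqrt{2}$ ($J = \sqrt{50} = 5 \sqrt{2} \approx 7.0711$)
$z{\left(A,h \right)} = A + h^{2}$ ($z{\left(A,h \right)} = h^{2} + A = A + h^{2}$)
$V{\left(Y,d \right)} = -46 + 2 Y$ ($V{\left(Y,d \right)} = 2 \left(Y - 23\right) = 2 \left(-23 + Y\right) = -46 + 2 Y$)
$V{\left(z{\left(c,-21 \right)},J \right)} - 382257 = \left(-46 + 2 \left(1 + \left(-21\right)^{2}\right)\right) - 382257 = \left(-46 + 2 \left(1 + 441\right)\right) - 382257 = \left(-46 + 2 \cdot 442\right) - 382257 = \left(-46 + 884\right) - 382257 = 838 - 382257 = -381419$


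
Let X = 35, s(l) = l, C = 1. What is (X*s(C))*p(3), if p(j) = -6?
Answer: -210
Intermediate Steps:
(X*s(C))*p(3) = (35*1)*(-6) = 35*(-6) = -210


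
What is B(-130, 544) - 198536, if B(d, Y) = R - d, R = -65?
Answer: -198471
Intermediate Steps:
B(d, Y) = -65 - d
B(-130, 544) - 198536 = (-65 - 1*(-130)) - 198536 = (-65 + 130) - 198536 = 65 - 198536 = -198471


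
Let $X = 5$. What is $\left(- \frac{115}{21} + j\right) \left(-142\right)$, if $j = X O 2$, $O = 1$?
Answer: $- \frac{13490}{21} \approx -642.38$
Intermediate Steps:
$j = 10$ ($j = 5 \cdot 1 \cdot 2 = 5 \cdot 2 = 10$)
$\left(- \frac{115}{21} + j\right) \left(-142\right) = \left(- \frac{115}{21} + 10\right) \left(-142\right) = \frac{95}{21} \left(-142\right) = - \frac{13490}{21}$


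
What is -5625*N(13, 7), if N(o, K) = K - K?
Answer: 0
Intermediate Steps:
N(o, K) = 0
-5625*N(13, 7) = -5625*0 = 0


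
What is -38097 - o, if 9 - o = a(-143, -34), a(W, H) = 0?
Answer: -38106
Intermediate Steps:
o = 9 (o = 9 - 1*0 = 9 + 0 = 9)
-38097 - o = -38097 - 1*9 = -38097 - 9 = -38106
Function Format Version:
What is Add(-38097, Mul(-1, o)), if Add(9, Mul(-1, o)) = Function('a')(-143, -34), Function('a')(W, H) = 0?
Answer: -38106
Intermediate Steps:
o = 9 (o = Add(9, Mul(-1, 0)) = Add(9, 0) = 9)
Add(-38097, Mul(-1, o)) = Add(-38097, Mul(-1, 9)) = Add(-38097, -9) = -38106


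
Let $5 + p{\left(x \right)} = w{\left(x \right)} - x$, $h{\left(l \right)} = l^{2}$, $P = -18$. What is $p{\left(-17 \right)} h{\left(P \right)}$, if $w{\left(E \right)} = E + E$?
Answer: $-7128$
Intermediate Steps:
$w{\left(E \right)} = 2 E$
$p{\left(x \right)} = -5 + x$ ($p{\left(x \right)} = -5 + \left(2 x - x\right) = -5 + x$)
$p{\left(-17 \right)} h{\left(P \right)} = \left(-5 - 17\right) \left(-18\right)^{2} = \left(-22\right) 324 = -7128$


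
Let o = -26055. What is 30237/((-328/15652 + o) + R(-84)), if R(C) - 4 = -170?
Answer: -118317381/102602855 ≈ -1.1532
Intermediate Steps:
R(C) = -166 (R(C) = 4 - 170 = -166)
30237/((-328/15652 + o) + R(-84)) = 30237/((-328/15652 - 26055) - 166) = 30237/((-328*1/15652 - 26055) - 166) = 30237/((-82/3913 - 26055) - 166) = 30237/(-101953297/3913 - 166) = 30237/(-102602855/3913) = 30237*(-3913/102602855) = -118317381/102602855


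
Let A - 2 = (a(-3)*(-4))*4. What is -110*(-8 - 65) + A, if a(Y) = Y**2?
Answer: 7888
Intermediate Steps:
A = -142 (A = 2 + ((-3)**2*(-4))*4 = 2 + (9*(-4))*4 = 2 - 36*4 = 2 - 144 = -142)
-110*(-8 - 65) + A = -110*(-8 - 65) - 142 = -110*(-73) - 142 = 8030 - 142 = 7888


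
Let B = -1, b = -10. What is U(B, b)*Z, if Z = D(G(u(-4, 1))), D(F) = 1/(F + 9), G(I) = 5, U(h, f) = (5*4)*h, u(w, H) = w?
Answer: -10/7 ≈ -1.4286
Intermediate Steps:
U(h, f) = 20*h
D(F) = 1/(9 + F)
Z = 1/14 (Z = 1/(9 + 5) = 1/14 ≈ 0.071429)
U(B, b)*Z = (20*(-1))*(1/14) = -20*1/14 = -10/7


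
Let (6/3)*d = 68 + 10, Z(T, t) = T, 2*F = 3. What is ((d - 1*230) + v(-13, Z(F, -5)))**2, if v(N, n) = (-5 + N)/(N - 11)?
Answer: 579121/16 ≈ 36195.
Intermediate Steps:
F = 3/2 (F = (1/2)*3 = 3/2 ≈ 1.5000)
v(N, n) = (-5 + N)/(-11 + N)
d = 39 (d = (68 + 10)/2 = (1/2)*78 = 39)
((d - 1*230) + v(-13, Z(F, -5)))**2 = ((39 - 1*230) + (-5 - 13)/(-11 - 13))**2 = ((39 - 230) - 18/(-24))**2 = (-191 - 1/24*(-18))**2 = (-191 + 3/4)**2 = (-761/4)**2 = 579121/16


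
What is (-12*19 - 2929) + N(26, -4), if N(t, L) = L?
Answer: -3161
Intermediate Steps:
(-12*19 - 2929) + N(26, -4) = (-12*19 - 2929) - 4 = (-228 - 2929) - 4 = -3157 - 4 = -3161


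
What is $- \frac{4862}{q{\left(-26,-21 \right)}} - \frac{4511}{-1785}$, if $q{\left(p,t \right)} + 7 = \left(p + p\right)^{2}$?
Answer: $\frac{1162499}{1604715} \approx 0.72443$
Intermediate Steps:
$q{\left(p,t \right)} = -7 + 4 p^{2}$ ($q{\left(p,t \right)} = -7 + \left(p + p\right)^{2} = -7 + \left(2 p\right)^{2} = -7 + 4 p^{2}$)
$- \frac{4862}{q{\left(-26,-21 \right)}} - \frac{4511}{-1785} = - \frac{4862}{-7 + 4 \left(-26\right)^{2}} - \frac{4511}{-1785} = - \frac{4862}{-7 + 4 \cdot 676} - - \frac{4511}{1785} = - \frac{4862}{-7 + 2704} + \frac{4511}{1785} = - \frac{4862}{2697} + \frac{4511}{1785} = \frac{1162499}{1604715}$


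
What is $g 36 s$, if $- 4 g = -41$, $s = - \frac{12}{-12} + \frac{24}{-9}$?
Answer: $-615$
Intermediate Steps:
$s = - \frac{5}{3}$ ($s = \left(-12\right) \left(- \frac{1}{12}\right) + 24 \left(- \frac{1}{9}\right) = 1 - \frac{8}{3} = - \frac{5}{3} \approx -1.6667$)
$g = \frac{41}{4}$ ($g = \left(- \frac{1}{4}\right) \left(-41\right) = \frac{41}{4} \approx 10.25$)
$g 36 s = \frac{41}{4} \cdot 36 \left(- \frac{5}{3}\right) = 369 \left(- \frac{5}{3}\right) = -615$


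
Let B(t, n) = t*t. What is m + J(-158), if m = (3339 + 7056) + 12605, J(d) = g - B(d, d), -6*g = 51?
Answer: -3945/2 ≈ -1972.5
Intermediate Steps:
g = -17/2 (g = -⅙*51 = -17/2 ≈ -8.5000)
B(t, n) = t²
J(d) = -17/2 - d²
m = 23000 (m = 10395 + 12605 = 23000)
m + J(-158) = 23000 + (-17/2 - 1*(-158)²) = 23000 + (-17/2 - 1*24964) = 23000 + (-17/2 - 24964) = 23000 - 49945/2 = -3945/2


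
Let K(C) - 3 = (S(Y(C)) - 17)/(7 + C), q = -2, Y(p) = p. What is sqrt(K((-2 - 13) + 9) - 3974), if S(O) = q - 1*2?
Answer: 2*I*sqrt(998) ≈ 63.182*I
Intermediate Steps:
S(O) = -4 (S(O) = -2 - 1*2 = -2 - 2 = -4)
K(C) = 3 - 21/(7 + C) (K(C) = 3 + (-4 - 17)/(7 + C) = 3 - 21/(7 + C))
sqrt(K((-2 - 13) + 9) - 3974) = sqrt(3*((-2 - 13) + 9)/(7 + ((-2 - 13) + 9)) - 3974) = sqrt(3*(-15 + 9)/(7 + (-15 + 9)) - 3974) = sqrt(3*(-6)/(7 - 6) - 3974) = sqrt(3*(-6)/1 - 3974) = sqrt(3*(-6)*1 - 3974) = sqrt(-18 - 3974) = sqrt(-3992) = 2*I*sqrt(998)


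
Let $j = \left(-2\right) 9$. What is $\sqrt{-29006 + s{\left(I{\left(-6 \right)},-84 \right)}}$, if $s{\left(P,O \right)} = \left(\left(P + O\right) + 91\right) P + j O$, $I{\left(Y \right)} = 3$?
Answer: $2 i \sqrt{6866} \approx 165.72 i$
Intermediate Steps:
$j = -18$
$s{\left(P,O \right)} = - 18 O + P \left(91 + O + P\right)$ ($s{\left(P,O \right)} = \left(\left(P + O\right) + 91\right) P - 18 O = \left(\left(O + P\right) + 91\right) P - 18 O = \left(91 + O + P\right) P - 18 O = P \left(91 + O + P\right) - 18 O = - 18 O + P \left(91 + O + P\right)$)
$\sqrt{-29006 + s{\left(I{\left(-6 \right)},-84 \right)}} = \sqrt{-29006 + \left(3^{2} - -1512 + 91 \cdot 3 - 252\right)} = \sqrt{-29006 + \left(9 + 1512 + 273 - 252\right)} = \sqrt{-29006 + 1542} = \sqrt{-27464} = 2 i \sqrt{6866}$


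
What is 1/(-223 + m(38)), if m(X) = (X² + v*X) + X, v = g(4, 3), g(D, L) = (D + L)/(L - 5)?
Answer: 1/1126 ≈ 0.00088810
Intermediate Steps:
g(D, L) = (D + L)/(-5 + L)
v = -7/2 (v = (4 + 3)/(-5 + 3) = 7/(-2) = -½*7 = -7/2 ≈ -3.5000)
m(X) = X² - 5*X/2 (m(X) = (X² - 7*X/2) + X = X² - 5*X/2)
1/(-223 + m(38)) = 1/(-223 + (½)*38*(-5 + 2*38)) = 1/(-223 + (½)*38*(-5 + 76)) = 1/(-223 + (½)*38*71) = 1/(-223 + 1349) = 1/1126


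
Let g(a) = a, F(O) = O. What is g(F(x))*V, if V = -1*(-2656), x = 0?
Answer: 0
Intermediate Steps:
V = 2656
g(F(x))*V = 0*2656 = 0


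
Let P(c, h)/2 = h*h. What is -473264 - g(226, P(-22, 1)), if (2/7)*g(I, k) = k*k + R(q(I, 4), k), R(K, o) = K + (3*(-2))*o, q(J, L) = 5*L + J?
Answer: -474097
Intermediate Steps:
q(J, L) = J + 5*L
R(K, o) = K - 6*o
P(c, h) = 2*h**2 (P(c, h) = 2*(h*h) = 2*h**2)
g(I, k) = 70 - 21*k + 7*I/2 + 7*k**2/2 (g(I, k) = 7*(k*k + ((I + 5*4) - 6*k))/2 = 7*(k**2 + ((I + 20) - 6*k))/2 = 7*(k**2 + ((20 + I) - 6*k))/2 = 7*(k**2 + (20 + I - 6*k))/2 = 7*(20 + I + k**2 - 6*k)/2 = 70 - 21*k + 7*I/2 + 7*k**2/2)
-473264 - g(226, P(-22, 1)) = -473264 - (70 - 42*1**2 + (7/2)*226 + 7*(2*1**2)**2/2) = -473264 - (70 - 42 + 791 + 7*(2*1)**2/2) = -473264 - (70 - 21*2 + 791 + (7/2)*2**2) = -473264 - (70 - 42 + 791 + (7/2)*4) = -473264 - (70 - 42 + 791 + 14) = -473264 - 1*833 = -473264 - 833 = -474097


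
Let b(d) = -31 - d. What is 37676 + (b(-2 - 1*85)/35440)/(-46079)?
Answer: 7690800749713/204129970 ≈ 37676.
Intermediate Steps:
37676 + (b(-2 - 1*85)/35440)/(-46079) = 37676 + ((-31 - (-2 - 1*85))/35440)/(-46079) = 37676 + ((-31 - (-2 - 85))*(1/35440))*(-1/46079) = 37676 + ((-31 - 1*(-87))*(1/35440))*(-1/46079) = 37676 + ((-31 + 87)*(1/35440))*(-1/46079) = 37676 + (56*(1/35440))*(-1/46079) = 37676 + (7/4430)*(-1/46079) = 37676 - 7/204129970 = 7690800749713/204129970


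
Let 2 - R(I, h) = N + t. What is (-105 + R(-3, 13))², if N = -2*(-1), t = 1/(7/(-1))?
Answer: 538756/49 ≈ 10995.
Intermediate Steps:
t = -⅐ (t = 1/(7*(-1)) = 1/(-7) = -⅐ ≈ -0.14286)
N = 2
R(I, h) = ⅐ (R(I, h) = 2 - (2 - ⅐) = 2 - 1*13/7 = 2 - 13/7 = ⅐)
(-105 + R(-3, 13))² = (-105 + ⅐)² = (-734/7)² = 538756/49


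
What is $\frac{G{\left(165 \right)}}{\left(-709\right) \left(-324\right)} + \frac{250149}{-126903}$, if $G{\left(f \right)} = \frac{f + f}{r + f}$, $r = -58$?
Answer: $- \frac{341584638011}{173290361202} \approx -1.9712$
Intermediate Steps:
$G{\left(f \right)} = \frac{2 f}{-58 + f}$ ($G{\left(f \right)} = \frac{f + f}{-58 + f} = \frac{2 f}{-58 + f}$)
$\frac{G{\left(165 \right)}}{\left(-709\right) \left(-324\right)} + \frac{250149}{-126903} = \frac{2 \cdot 165 \frac{1}{-58 + 165}}{\left(-709\right) \left(-324\right)} + \frac{250149}{-126903} = \frac{2 \cdot 165 \cdot \frac{1}{107}}{229716} + 250149 \left(- \frac{1}{126903}\right) = 2 \cdot 165 \cdot \frac{1}{107} \cdot \frac{1}{229716} - \frac{83383}{42301} = \frac{330}{107} \cdot \frac{1}{229716} - \frac{83383}{42301} = \frac{55}{4096602} - \frac{83383}{42301} = - \frac{341584638011}{173290361202}$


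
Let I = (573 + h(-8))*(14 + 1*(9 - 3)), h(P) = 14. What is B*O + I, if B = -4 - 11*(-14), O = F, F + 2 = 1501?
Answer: 236590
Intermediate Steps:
I = 11740 (I = (573 + 14)*(14 + 1*(9 - 3)) = 587*(14 + 1*6) = 587*(14 + 6) = 587*20 = 11740)
F = 1499 (F = -2 + 1501 = 1499)
O = 1499
B = 150 (B = -4 + 154 = 150)
B*O + I = 150*1499 + 11740 = 224850 + 11740 = 236590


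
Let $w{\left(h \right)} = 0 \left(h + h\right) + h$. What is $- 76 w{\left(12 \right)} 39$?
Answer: $-35568$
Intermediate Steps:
$w{\left(h \right)} = h$ ($w{\left(h \right)} = 0 \cdot 2 h + h = 0 + h = h$)
$- 76 w{\left(12 \right)} 39 = \left(-76\right) 12 \cdot 39 = \left(-912\right) 39 = -35568$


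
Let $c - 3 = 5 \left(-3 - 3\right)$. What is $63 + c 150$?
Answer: $-3987$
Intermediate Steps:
$c = -27$ ($c = 3 + 5 \left(-3 - 3\right) = 3 + 5 \left(-6\right) = 3 - 30 = -27$)
$63 + c 150 = 63 - 4050 = -3987$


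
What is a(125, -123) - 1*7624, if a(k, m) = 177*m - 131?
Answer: -29526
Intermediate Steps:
a(k, m) = -131 + 177*m
a(125, -123) - 1*7624 = (-131 + 177*(-123)) - 1*7624 = (-131 - 21771) - 7624 = -21902 - 7624 = -29526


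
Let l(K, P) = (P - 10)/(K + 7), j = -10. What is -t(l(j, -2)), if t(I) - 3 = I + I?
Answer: -11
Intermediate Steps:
l(K, P) = (-10 + P)/(7 + K)
t(I) = 3 + 2*I (t(I) = 3 + (I + I) = 3 + 2*I)
-t(l(j, -2)) = -(3 + 2*((-10 - 2)/(7 - 10))) = -(3 + 2*(-12/(-3))) = -(3 + 2*(-⅓*(-12))) = -(3 + 2*4) = -(3 + 8) = -1*11 = -11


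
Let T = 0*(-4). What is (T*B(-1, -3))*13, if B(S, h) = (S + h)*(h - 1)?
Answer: 0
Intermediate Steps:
B(S, h) = (-1 + h)*(S + h) (B(S, h) = (S + h)*(-1 + h) = (-1 + h)*(S + h))
T = 0
(T*B(-1, -3))*13 = (0*((-3)² - 1*(-1) - 1*(-3) - 1*(-3)))*13 = (0*(9 + 1 + 3 + 3))*13 = (0*16)*13 = 0*13 = 0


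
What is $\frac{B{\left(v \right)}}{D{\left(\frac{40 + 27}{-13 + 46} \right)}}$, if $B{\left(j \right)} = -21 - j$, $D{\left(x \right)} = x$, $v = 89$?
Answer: $- \frac{3630}{67} \approx -54.179$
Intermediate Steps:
$\frac{B{\left(v \right)}}{D{\left(\frac{40 + 27}{-13 + 46} \right)}} = \frac{-21 - 89}{\left(40 + 27\right) \frac{1}{-13 + 46}} = \frac{-21 - 89}{67 \cdot \frac{1}{33}} = - \frac{110}{67 \cdot \frac{1}{33}} = - \frac{110}{\frac{67}{33}} = \left(-110\right) \frac{33}{67} = - \frac{3630}{67}$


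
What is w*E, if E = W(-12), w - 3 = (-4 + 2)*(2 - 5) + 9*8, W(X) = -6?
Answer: -486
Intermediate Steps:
w = 81 (w = 3 + ((-4 + 2)*(2 - 5) + 9*8) = 3 + (-2*(-3) + 72) = 3 + (6 + 72) = 3 + 78 = 81)
E = -6
w*E = 81*(-6) = -486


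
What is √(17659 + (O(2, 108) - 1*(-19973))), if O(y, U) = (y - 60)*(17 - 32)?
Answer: 3*√4278 ≈ 196.22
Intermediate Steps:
O(y, U) = 900 - 15*y (O(y, U) = (-60 + y)*(-15) = 900 - 15*y)
√(17659 + (O(2, 108) - 1*(-19973))) = √(17659 + ((900 - 15*2) - 1*(-19973))) = √(17659 + ((900 - 30) + 19973)) = √(17659 + (870 + 19973)) = √(17659 + 20843) = √38502 = 3*√4278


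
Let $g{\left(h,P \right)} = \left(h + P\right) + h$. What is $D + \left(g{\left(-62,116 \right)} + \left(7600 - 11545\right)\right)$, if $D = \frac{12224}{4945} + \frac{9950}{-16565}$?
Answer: $- \frac{64730491543}{16382785} \approx -3951.1$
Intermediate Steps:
$g{\left(h,P \right)} = P + 2 h$ ($g{\left(h,P \right)} = \left(P + h\right) + h = P + 2 h$)
$D = \frac{30657562}{16382785}$ ($D = 12224 \cdot \frac{1}{4945} + 9950 \left(- \frac{1}{16565}\right) = \frac{12224}{4945} - \frac{1990}{3313} = \frac{30657562}{16382785} \approx 1.8713$)
$D + \left(g{\left(-62,116 \right)} + \left(7600 - 11545\right)\right) = \frac{30657562}{16382785} + \left(\left(116 + 2 \left(-62\right)\right) + \left(7600 - 11545\right)\right) = \frac{30657562}{16382785} + \left(\left(116 - 124\right) - 3945\right) = \frac{30657562}{16382785} - 3953 = - \frac{64730491543}{16382785}$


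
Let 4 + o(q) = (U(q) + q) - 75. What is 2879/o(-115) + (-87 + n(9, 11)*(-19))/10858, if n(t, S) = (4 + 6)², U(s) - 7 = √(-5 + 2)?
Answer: -2957571699/189862988 - 2879*I*√3/34972 ≈ -15.577 - 0.14259*I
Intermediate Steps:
U(s) = 7 + I*√3 (U(s) = 7 + √(-5 + 2) = 7 + √(-3) = 7 + I*√3)
n(t, S) = 100 (n(t, S) = 10² = 100)
o(q) = -72 + q + I*√3 (o(q) = -4 + (((7 + I*√3) + q) - 75) = -4 + ((7 + q + I*√3) - 75) = -4 + (-68 + q + I*√3) = -72 + q + I*√3)
2879/o(-115) + (-87 + n(9, 11)*(-19))/10858 = 2879/(-72 - 115 + I*√3) + (-87 + 100*(-19))/10858 = 2879/(-187 + I*√3) + (-87 - 1900)*(1/10858) = 2879/(-187 + I*√3) - 1987*1/10858 = 2879/(-187 + I*√3) - 1987/10858 = -1987/10858 + 2879/(-187 + I*√3)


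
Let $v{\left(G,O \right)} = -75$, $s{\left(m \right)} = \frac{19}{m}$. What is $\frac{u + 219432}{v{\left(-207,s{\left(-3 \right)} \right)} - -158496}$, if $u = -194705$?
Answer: $\frac{24727}{158421} \approx 0.15608$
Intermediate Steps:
$\frac{u + 219432}{v{\left(-207,s{\left(-3 \right)} \right)} - -158496} = \frac{-194705 + 219432}{-75 - -158496} = \frac{24727}{-75 + 158496} = \frac{24727}{158421}$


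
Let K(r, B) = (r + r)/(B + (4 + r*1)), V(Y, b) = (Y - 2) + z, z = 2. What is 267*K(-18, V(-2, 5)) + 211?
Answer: 3247/4 ≈ 811.75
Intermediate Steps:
V(Y, b) = Y (V(Y, b) = (Y - 2) + 2 = (-2 + Y) + 2 = Y)
K(r, B) = 2*r/(4 + B + r) (K(r, B) = (2*r)/(B + (4 + r)) = (2*r)/(4 + B + r) = 2*r/(4 + B + r))
267*K(-18, V(-2, 5)) + 211 = 267*(2*(-18)/(4 - 2 - 18)) + 211 = 267*(2*(-18)/(-16)) + 211 = 267*(2*(-18)*(-1/16)) + 211 = 267*(9/4) + 211 = 2403/4 + 211 = 3247/4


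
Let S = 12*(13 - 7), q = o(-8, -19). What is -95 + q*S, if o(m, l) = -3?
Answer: -311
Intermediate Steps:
q = -3
S = 72 (S = 12*6 = 72)
-95 + q*S = -95 - 3*72 = -95 - 216 = -311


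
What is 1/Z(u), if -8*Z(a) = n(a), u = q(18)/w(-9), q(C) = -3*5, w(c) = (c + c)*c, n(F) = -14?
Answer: 4/7 ≈ 0.57143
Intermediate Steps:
w(c) = 2*c**2 (w(c) = (2*c)*c = 2*c**2)
q(C) = -15
u = -5/54 (u = -15/(2*(-9)**2) = -15/(2*81) = -15/162 = -15*1/162 = -5/54 ≈ -0.092593)
Z(a) = 7/4 (Z(a) = -1/8*(-14) = 7/4)
1/Z(u) = 1/(7/4) = 4/7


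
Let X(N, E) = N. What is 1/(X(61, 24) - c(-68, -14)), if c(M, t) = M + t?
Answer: 1/143 ≈ 0.0069930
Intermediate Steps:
1/(X(61, 24) - c(-68, -14)) = 1/(61 - (-68 - 14)) = 1/(61 - 1*(-82)) = 1/(61 + 82) = 1/143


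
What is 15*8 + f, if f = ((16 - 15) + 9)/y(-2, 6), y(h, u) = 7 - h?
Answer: 1090/9 ≈ 121.11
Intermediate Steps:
f = 10/9 (f = ((16 - 15) + 9)/(7 - 1*(-2)) = (1 + 9)/(7 + 2) = 10/9 ≈ 1.1111)
15*8 + f = 15*8 + 10/9 = 120 + 10/9 = 1090/9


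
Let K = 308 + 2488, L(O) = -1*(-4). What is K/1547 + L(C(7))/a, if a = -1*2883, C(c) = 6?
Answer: 8054680/4460001 ≈ 1.8060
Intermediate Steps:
L(O) = 4
a = -2883
K = 2796
K/1547 + L(C(7))/a = 2796/1547 + 4/(-2883) = 2796*(1/1547) + 4*(-1/2883) = 2796/1547 - 4/2883 = 8054680/4460001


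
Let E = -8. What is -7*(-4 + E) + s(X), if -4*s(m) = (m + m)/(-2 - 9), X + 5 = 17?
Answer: 930/11 ≈ 84.545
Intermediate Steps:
X = 12 (X = -5 + 17 = 12)
s(m) = m/22 (s(m) = -(m + m)/(4*(-2 - 9)) = -2*m/(4*(-11)) = -2*m*(-1)/(4*11) = -(-1)*m/22 = m/22)
-7*(-4 + E) + s(X) = -7*(-4 - 8) + (1/22)*12 = -7*(-12) + 6/11 = 84 + 6/11 = 930/11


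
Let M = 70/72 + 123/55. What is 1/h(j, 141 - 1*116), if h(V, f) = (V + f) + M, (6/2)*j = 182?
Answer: 1980/175973 ≈ 0.011252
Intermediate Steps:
j = 182/3 (j = (1/3)*182 = 182/3 ≈ 60.667)
M = 6353/1980 (M = 70*(1/72) + 123*(1/55) = 35/36 + 123/55 = 6353/1980 ≈ 3.2086)
h(V, f) = 6353/1980 + V + f (h(V, f) = (V + f) + 6353/1980 = 6353/1980 + V + f)
1/h(j, 141 - 1*116) = 1/(6353/1980 + 182/3 + (141 - 1*116)) = 1/(6353/1980 + 182/3 + (141 - 116)) = 1/(6353/1980 + 182/3 + 25) = 1/(175973/1980) = 1980/175973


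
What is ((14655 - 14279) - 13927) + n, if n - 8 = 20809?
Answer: 7266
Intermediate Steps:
n = 20817 (n = 8 + 20809 = 20817)
((14655 - 14279) - 13927) + n = ((14655 - 14279) - 13927) + 20817 = (376 - 13927) + 20817 = -13551 + 20817 = 7266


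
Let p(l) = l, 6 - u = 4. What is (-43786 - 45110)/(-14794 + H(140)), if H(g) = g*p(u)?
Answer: 14816/2419 ≈ 6.1248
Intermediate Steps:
u = 2 (u = 6 - 1*4 = 6 - 4 = 2)
H(g) = 2*g (H(g) = g*2 = 2*g)
(-43786 - 45110)/(-14794 + H(140)) = (-43786 - 45110)/(-14794 + 2*140) = -88896/(-14794 + 280) = -88896/(-14514) = -88896*(-1/14514) = 14816/2419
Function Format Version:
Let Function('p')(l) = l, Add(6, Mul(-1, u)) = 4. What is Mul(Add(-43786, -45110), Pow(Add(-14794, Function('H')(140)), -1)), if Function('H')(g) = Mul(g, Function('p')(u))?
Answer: Rational(14816, 2419) ≈ 6.1248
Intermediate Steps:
u = 2 (u = Add(6, Mul(-1, 4)) = Add(6, -4) = 2)
Function('H')(g) = Mul(2, g) (Function('H')(g) = Mul(g, 2) = Mul(2, g))
Mul(Add(-43786, -45110), Pow(Add(-14794, Function('H')(140)), -1)) = Mul(Add(-43786, -45110), Pow(Add(-14794, Mul(2, 140)), -1)) = Mul(-88896, Pow(Add(-14794, 280), -1)) = Mul(-88896, Pow(-14514, -1)) = Mul(-88896, Rational(-1, 14514)) = Rational(14816, 2419)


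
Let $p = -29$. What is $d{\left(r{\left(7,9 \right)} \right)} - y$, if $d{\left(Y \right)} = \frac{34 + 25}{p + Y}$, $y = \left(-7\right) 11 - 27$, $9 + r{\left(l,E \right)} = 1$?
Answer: $\frac{3789}{37} \approx 102.41$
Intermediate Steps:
$r{\left(l,E \right)} = -8$ ($r{\left(l,E \right)} = -9 + 1 = -8$)
$y = -104$ ($y = -77 - 27 = -104$)
$d{\left(Y \right)} = \frac{59}{-29 + Y}$ ($d{\left(Y \right)} = \frac{34 + 25}{-29 + Y} = \frac{59}{-29 + Y}$)
$d{\left(r{\left(7,9 \right)} \right)} - y = \frac{59}{-29 - 8} - -104 = \frac{59}{-37} + 104 = 59 \left(- \frac{1}{37}\right) + 104 = - \frac{59}{37} + 104 = \frac{3789}{37}$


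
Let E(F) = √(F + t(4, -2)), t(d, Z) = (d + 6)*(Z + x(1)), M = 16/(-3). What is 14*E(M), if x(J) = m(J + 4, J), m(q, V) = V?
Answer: 14*I*√138/3 ≈ 54.821*I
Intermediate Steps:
x(J) = J
M = -16/3 (M = 16*(-⅓) = -16/3 ≈ -5.3333)
t(d, Z) = (1 + Z)*(6 + d) (t(d, Z) = (d + 6)*(Z + 1) = (6 + d)*(1 + Z) = (1 + Z)*(6 + d))
E(F) = √(-10 + F) (E(F) = √(F + (6 + 4 + 6*(-2) - 2*4)) = √(F + (6 + 4 - 12 - 8)) = √(F - 10) = √(-10 + F))
14*E(M) = 14*√(-10 - 16/3) = 14*√(-46/3) = 14*(I*√138/3) = 14*I*√138/3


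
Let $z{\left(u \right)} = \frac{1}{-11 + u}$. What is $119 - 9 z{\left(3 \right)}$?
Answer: $\frac{961}{8} \approx 120.13$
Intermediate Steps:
$119 - 9 z{\left(3 \right)} = 119 - \frac{9}{-11 + 3} = 119 - \frac{9}{-8} = 119 - - \frac{9}{8} = 119 + \frac{9}{8} = \frac{961}{8}$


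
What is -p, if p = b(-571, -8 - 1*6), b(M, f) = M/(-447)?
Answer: -571/447 ≈ -1.2774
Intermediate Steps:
b(M, f) = -M/447 (b(M, f) = M*(-1/447) = -M/447)
p = 571/447 (p = -1/447*(-571) = 571/447 ≈ 1.2774)
-p = -1*571/447 = -571/447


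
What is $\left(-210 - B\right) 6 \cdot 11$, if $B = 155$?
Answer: $-24090$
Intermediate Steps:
$\left(-210 - B\right) 6 \cdot 11 = \left(-210 - 155\right) 6 \cdot 11 = \left(-210 - 155\right) 66 = \left(-365\right) 66 = -24090$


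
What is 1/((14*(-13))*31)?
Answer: -1/5642 ≈ -0.00017724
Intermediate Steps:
1/((14*(-13))*31) = 1/(-182*31) = 1/(-5642) = -1/5642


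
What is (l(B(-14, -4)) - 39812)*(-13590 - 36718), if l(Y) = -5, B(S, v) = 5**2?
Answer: 2003113636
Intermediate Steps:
B(S, v) = 25
(l(B(-14, -4)) - 39812)*(-13590 - 36718) = (-5 - 39812)*(-13590 - 36718) = -39817*(-50308) = 2003113636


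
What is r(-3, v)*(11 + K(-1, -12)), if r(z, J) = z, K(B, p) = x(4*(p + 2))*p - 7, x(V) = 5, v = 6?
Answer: 168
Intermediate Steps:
K(B, p) = -7 + 5*p (K(B, p) = 5*p - 7 = -7 + 5*p)
r(-3, v)*(11 + K(-1, -12)) = -3*(11 + (-7 + 5*(-12))) = -3*(11 + (-7 - 60)) = -3*(11 - 67) = -3*(-56) = 168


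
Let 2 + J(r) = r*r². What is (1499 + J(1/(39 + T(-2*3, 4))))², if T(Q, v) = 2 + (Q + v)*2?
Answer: 5749816125761764/2565726409 ≈ 2.2410e+6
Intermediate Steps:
T(Q, v) = 2 + 2*Q + 2*v (T(Q, v) = 2 + (2*Q + 2*v) = 2 + 2*Q + 2*v)
J(r) = -2 + r³ (J(r) = -2 + r*r² = -2 + r³)
(1499 + J(1/(39 + T(-2*3, 4))))² = (1499 + (-2 + (1/(39 + (2 + 2*(-2*3) + 2*4)))³))² = (1499 + (-2 + (1/(39 + (2 + 2*(-6) + 8)))³))² = (1499 + (-2 + (1/(39 + (2 - 12 + 8)))³))² = (1499 + (-2 + (1/(39 - 2))³))² = (1499 + (-2 + (1/37)³))² = (1499 + (-2 + 1/50653))² = (1499 - 101305/50653)² = (75827542/50653)² = 5749816125761764/2565726409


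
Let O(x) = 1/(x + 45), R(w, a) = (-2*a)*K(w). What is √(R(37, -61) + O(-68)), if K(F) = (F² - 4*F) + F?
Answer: √81188781/23 ≈ 391.76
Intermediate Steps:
K(F) = F² - 3*F
R(w, a) = -2*a*w*(-3 + w) (R(w, a) = (-2*a)*(w*(-3 + w)) = -2*a*w*(-3 + w))
O(x) = 1/(45 + x)
√(R(37, -61) + O(-68)) = √(2*(-61)*37*(3 - 1*37) + 1/(45 - 68)) = √(2*(-61)*37*(3 - 37) + 1/(-23)) = √(2*(-61)*37*(-34) - 1/23) = √(153476 - 1/23) = √(3529947/23) = √81188781/23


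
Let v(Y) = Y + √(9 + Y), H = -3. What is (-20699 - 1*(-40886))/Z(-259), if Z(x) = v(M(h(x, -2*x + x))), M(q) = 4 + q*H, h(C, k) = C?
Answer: 5255349/203057 - 6729*√790/203057 ≈ 24.950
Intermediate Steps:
M(q) = 4 - 3*q (M(q) = 4 + q*(-3) = 4 - 3*q)
Z(x) = 4 + √(13 - 3*x) - 3*x (Z(x) = (4 - 3*x) + √(9 + (4 - 3*x)) = (4 - 3*x) + √(13 - 3*x) = 4 + √(13 - 3*x) - 3*x)
(-20699 - 1*(-40886))/Z(-259) = (-20699 - 1*(-40886))/(4 + √(13 - 3*(-259)) - 3*(-259)) = (-20699 + 40886)/(4 + √(13 + 777) + 777) = 20187/(4 + √790 + 777) = 20187/(781 + √790)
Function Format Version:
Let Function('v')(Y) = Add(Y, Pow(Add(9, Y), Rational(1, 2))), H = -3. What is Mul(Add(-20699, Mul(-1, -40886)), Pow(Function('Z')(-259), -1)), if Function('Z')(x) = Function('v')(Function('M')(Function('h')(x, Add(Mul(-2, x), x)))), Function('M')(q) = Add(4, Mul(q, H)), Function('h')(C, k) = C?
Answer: Add(Rational(5255349, 203057), Mul(Rational(-6729, 203057), Pow(790, Rational(1, 2)))) ≈ 24.950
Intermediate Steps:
Function('M')(q) = Add(4, Mul(-3, q)) (Function('M')(q) = Add(4, Mul(q, -3)) = Add(4, Mul(-3, q)))
Function('Z')(x) = Add(4, Pow(Add(13, Mul(-3, x)), Rational(1, 2)), Mul(-3, x)) (Function('Z')(x) = Add(Add(4, Mul(-3, x)), Pow(Add(9, Add(4, Mul(-3, x))), Rational(1, 2))) = Add(Add(4, Mul(-3, x)), Pow(Add(13, Mul(-3, x)), Rational(1, 2))) = Add(4, Pow(Add(13, Mul(-3, x)), Rational(1, 2)), Mul(-3, x)))
Mul(Add(-20699, Mul(-1, -40886)), Pow(Function('Z')(-259), -1)) = Mul(Add(-20699, Mul(-1, -40886)), Pow(Add(4, Pow(Add(13, Mul(-3, -259)), Rational(1, 2)), Mul(-3, -259)), -1)) = Mul(Add(-20699, 40886), Pow(Add(4, Pow(Add(13, 777), Rational(1, 2)), 777), -1)) = Mul(20187, Pow(Add(4, Pow(790, Rational(1, 2)), 777), -1)) = Mul(20187, Pow(Add(781, Pow(790, Rational(1, 2))), -1))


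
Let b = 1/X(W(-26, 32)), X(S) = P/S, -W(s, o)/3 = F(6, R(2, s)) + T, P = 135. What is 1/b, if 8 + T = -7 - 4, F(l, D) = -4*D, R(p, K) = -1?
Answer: 3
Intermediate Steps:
T = -19 (T = -8 + (-7 - 4) = -8 - 11 = -19)
W(s, o) = 45 (W(s, o) = -3*(-4*(-1) - 19) = -3*(4 - 19) = -3*(-15) = 45)
X(S) = 135/S
b = ⅓ (b = 1/(135/45) = 1/(135*(1/45)) = 1/3 = ⅓ ≈ 0.33333)
1/b = 1/(⅓) = 3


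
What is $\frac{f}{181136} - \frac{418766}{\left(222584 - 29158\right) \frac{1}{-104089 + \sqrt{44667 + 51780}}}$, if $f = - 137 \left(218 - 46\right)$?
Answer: $\frac{986940077831425}{4379551492} - \frac{209383 \sqrt{96447}}{96713} \approx 2.2468 \cdot 10^{5}$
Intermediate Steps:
$f = -23564$ ($f = \left(-137\right) 172 = -23564$)
$\frac{f}{181136} - \frac{418766}{\left(222584 - 29158\right) \frac{1}{-104089 + \sqrt{44667 + 51780}}} = - \frac{23564}{181136} - \frac{418766}{\left(222584 - 29158\right) \frac{1}{-104089 + \sqrt{44667 + 51780}}} = \left(-23564\right) \frac{1}{181136} - \frac{418766}{193426 \frac{1}{-104089 + \sqrt{96447}}} = - \frac{5891}{45284} - 418766 \left(- \frac{104089}{193426} + \frac{\sqrt{96447}}{193426}\right) = - \frac{5891}{45284} + \left(\frac{21794467087}{96713} - \frac{209383 \sqrt{96447}}{96713}\right) = \frac{986940077831425}{4379551492} - \frac{209383 \sqrt{96447}}{96713}$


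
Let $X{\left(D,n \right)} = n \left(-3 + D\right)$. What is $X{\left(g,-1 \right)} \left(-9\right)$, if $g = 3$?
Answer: $0$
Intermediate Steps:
$X{\left(g,-1 \right)} \left(-9\right) = - (-3 + 3) \left(-9\right) = \left(-1\right) 0 \left(-9\right) = 0 \left(-9\right) = 0$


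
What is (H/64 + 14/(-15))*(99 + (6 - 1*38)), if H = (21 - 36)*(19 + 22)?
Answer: -678107/960 ≈ -706.36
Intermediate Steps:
H = -615 (H = -15*41 = -615)
(H/64 + 14/(-15))*(99 + (6 - 1*38)) = (-615/64 + 14/(-15))*(99 + (6 - 1*38)) = (-615*1/64 + 14*(-1/15))*(99 + (6 - 38)) = (-615/64 - 14/15)*(99 - 32) = -10121/960*67 = -678107/960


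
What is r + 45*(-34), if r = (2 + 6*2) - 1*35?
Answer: -1551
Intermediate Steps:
r = -21 (r = (2 + 12) - 35 = 14 - 35 = -21)
r + 45*(-34) = -21 + 45*(-34) = -21 - 1530 = -1551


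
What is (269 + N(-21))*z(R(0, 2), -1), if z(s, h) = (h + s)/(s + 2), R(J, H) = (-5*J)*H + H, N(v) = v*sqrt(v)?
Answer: 269/4 - 21*I*sqrt(21)/4 ≈ 67.25 - 24.059*I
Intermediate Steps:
N(v) = v**(3/2)
R(J, H) = H - 5*H*J (R(J, H) = -5*H*J + H = H - 5*H*J)
z(s, h) = (h + s)/(2 + s)
(269 + N(-21))*z(R(0, 2), -1) = (269 + (-21)**(3/2))*((-1 + 2*(1 - 5*0))/(2 + 2*(1 - 5*0))) = (269 - 21*I*sqrt(21))*((-1 + 2*(1 + 0))/(2 + 2*(1 + 0))) = (269 - 21*I*sqrt(21))*((-1 + 2*1)/(2 + 2*1)) = (269 - 21*I*sqrt(21))*((-1 + 2)/(2 + 2)) = (269 - 21*I*sqrt(21))*(1/4) = 269/4 - 21*I*sqrt(21)/4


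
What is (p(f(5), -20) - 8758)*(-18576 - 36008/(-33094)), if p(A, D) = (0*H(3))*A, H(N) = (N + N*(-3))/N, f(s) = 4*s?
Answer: 2691850717544/16547 ≈ 1.6268e+8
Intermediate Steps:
H(N) = -2 (H(N) = (N - 3*N)/N = (-2*N)/N = -2)
p(A, D) = 0 (p(A, D) = (0*(-2))*A = 0*A = 0)
(p(f(5), -20) - 8758)*(-18576 - 36008/(-33094)) = (0 - 8758)*(-18576 - 36008/(-33094)) = -8758*(-18576 - 36008*(-1/33094)) = -8758*(-18576 + 18004/16547) = -8758*(-307359068/16547) = 2691850717544/16547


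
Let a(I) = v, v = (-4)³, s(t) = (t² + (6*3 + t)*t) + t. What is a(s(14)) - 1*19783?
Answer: -19847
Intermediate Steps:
s(t) = t + t² + t*(18 + t) (s(t) = (t² + (18 + t)*t) + t = (t² + t*(18 + t)) + t = t + t² + t*(18 + t))
v = -64
a(I) = -64
a(s(14)) - 1*19783 = -64 - 1*19783 = -64 - 19783 = -19847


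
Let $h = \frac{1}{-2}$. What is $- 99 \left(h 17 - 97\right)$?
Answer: $\frac{20889}{2} \approx 10445.0$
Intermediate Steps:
$h = - \frac{1}{2} \approx -0.5$
$- 99 \left(h 17 - 97\right) = - 99 \left(\left(- \frac{1}{2}\right) 17 - 97\right) = - 99 \left(- \frac{17}{2} - 97\right) = \left(-99\right) \left(- \frac{211}{2}\right) = \frac{20889}{2}$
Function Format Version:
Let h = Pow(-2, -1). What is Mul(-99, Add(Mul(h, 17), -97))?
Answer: Rational(20889, 2) ≈ 10445.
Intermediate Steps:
h = Rational(-1, 2) ≈ -0.50000
Mul(-99, Add(Mul(h, 17), -97)) = Mul(-99, Add(Mul(Rational(-1, 2), 17), -97)) = Mul(-99, Add(Rational(-17, 2), -97)) = Mul(-99, Rational(-211, 2)) = Rational(20889, 2)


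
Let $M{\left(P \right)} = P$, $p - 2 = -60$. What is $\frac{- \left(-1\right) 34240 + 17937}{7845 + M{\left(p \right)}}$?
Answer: $\frac{52177}{7787} \approx 6.7005$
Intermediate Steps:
$p = -58$ ($p = 2 - 60 = -58$)
$\frac{- \left(-1\right) 34240 + 17937}{7845 + M{\left(p \right)}} = \frac{- \left(-1\right) 34240 + 17937}{7845 - 58} = \frac{\left(-1\right) \left(-34240\right) + 17937}{7787} = \left(34240 + 17937\right) \frac{1}{7787} = 52177 \cdot \frac{1}{7787} = \frac{52177}{7787}$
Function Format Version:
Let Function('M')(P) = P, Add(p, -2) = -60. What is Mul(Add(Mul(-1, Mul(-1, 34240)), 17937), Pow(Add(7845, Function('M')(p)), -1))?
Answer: Rational(52177, 7787) ≈ 6.7005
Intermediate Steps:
p = -58 (p = Add(2, -60) = -58)
Mul(Add(Mul(-1, Mul(-1, 34240)), 17937), Pow(Add(7845, Function('M')(p)), -1)) = Mul(Add(Mul(-1, Mul(-1, 34240)), 17937), Pow(Add(7845, -58), -1)) = Mul(Add(Mul(-1, -34240), 17937), Pow(7787, -1)) = Mul(Add(34240, 17937), Rational(1, 7787)) = Mul(52177, Rational(1, 7787)) = Rational(52177, 7787)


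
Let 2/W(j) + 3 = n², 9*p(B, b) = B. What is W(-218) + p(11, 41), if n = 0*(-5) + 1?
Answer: 2/9 ≈ 0.22222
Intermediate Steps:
n = 1 (n = 0 + 1 = 1)
p(B, b) = B/9
W(j) = -1 (W(j) = 2/(-3 + 1²) = 2/(-3 + 1) = 2/(-2) = 2*(-½) = -1)
W(-218) + p(11, 41) = -1 + (⅑)*11 = -1 + 11/9 = 2/9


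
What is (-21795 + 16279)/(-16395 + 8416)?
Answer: 5516/7979 ≈ 0.69131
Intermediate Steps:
(-21795 + 16279)/(-16395 + 8416) = -5516/(-7979) = -5516*(-1/7979) = 5516/7979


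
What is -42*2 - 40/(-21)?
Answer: -1724/21 ≈ -82.095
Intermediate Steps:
-42*2 - 40/(-21) = -84 - 40*(-1/21) = -84 + 40/21 = -1724/21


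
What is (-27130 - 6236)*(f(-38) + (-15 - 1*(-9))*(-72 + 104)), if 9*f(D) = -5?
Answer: 19274426/3 ≈ 6.4248e+6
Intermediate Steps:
f(D) = -5/9 (f(D) = (⅑)*(-5) = -5/9)
(-27130 - 6236)*(f(-38) + (-15 - 1*(-9))*(-72 + 104)) = (-27130 - 6236)*(-5/9 + (-15 - 1*(-9))*(-72 + 104)) = -33366*(-5/9 + (-15 + 9)*32) = -33366*(-5/9 - 6*32) = -33366*(-5/9 - 192) = -33366*(-1733/9) = 19274426/3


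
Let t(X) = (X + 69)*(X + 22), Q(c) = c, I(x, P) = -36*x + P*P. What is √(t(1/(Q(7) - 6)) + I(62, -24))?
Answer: I*√46 ≈ 6.7823*I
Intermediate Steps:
I(x, P) = P² - 36*x (I(x, P) = -36*x + P² = P² - 36*x)
t(X) = (22 + X)*(69 + X) (t(X) = (69 + X)*(22 + X) = (22 + X)*(69 + X))
√(t(1/(Q(7) - 6)) + I(62, -24)) = √((1518 + (1/(7 - 6))² + 91/(7 - 6)) + ((-24)² - 36*62)) = √((1518 + (1/1)² + 91/1) + (576 - 2232)) = √((1518 + 1² + 91*1) - 1656) = √((1518 + 1 + 91) - 1656) = √(1610 - 1656) = √(-46) = I*√46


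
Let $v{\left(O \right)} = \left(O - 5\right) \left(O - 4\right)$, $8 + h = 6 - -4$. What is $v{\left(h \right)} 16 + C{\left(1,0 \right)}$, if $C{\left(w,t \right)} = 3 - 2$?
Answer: $97$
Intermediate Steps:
$h = 2$ ($h = -8 + \left(6 - -4\right) = -8 + \left(6 + 4\right) = -8 + 10 = 2$)
$C{\left(w,t \right)} = 1$
$v{\left(O \right)} = \left(-5 + O\right) \left(-4 + O\right)$
$v{\left(h \right)} 16 + C{\left(1,0 \right)} = \left(20 + 2^{2} - 18\right) 16 + 1 = \left(20 + 4 - 18\right) 16 + 1 = 6 \cdot 16 + 1 = 96 + 1 = 97$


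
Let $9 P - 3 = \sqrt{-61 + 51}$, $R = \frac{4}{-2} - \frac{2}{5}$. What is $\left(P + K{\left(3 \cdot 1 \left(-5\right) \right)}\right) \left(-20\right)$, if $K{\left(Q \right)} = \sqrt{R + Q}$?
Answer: $- \frac{20}{3} - 4 i \sqrt{435} - \frac{20 i \sqrt{10}}{9} \approx -6.6667 - 90.454 i$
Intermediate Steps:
$R = - \frac{12}{5}$ ($R = 4 \left(- \frac{1}{2}\right) - \frac{2}{5} = -2 - \frac{2}{5} = - \frac{12}{5} \approx -2.4$)
$P = \frac{1}{3} + \frac{i \sqrt{10}}{9}$ ($P = \frac{1}{3} + \frac{\sqrt{-61 + 51}}{9} = \frac{1}{3} + \frac{\sqrt{-10}}{9} = \frac{1}{3} + \frac{i \sqrt{10}}{9} \approx 0.33333 + 0.35136 i$)
$K{\left(Q \right)} = \sqrt{- \frac{12}{5} + Q}$
$\left(P + K{\left(3 \cdot 1 \left(-5\right) \right)}\right) \left(-20\right) = \left(\left(\frac{1}{3} + \frac{i \sqrt{10}}{9}\right) + \frac{\sqrt{-60 + 25 \cdot 3 \cdot 1 \left(-5\right)}}{5}\right) \left(-20\right) = \left(\left(\frac{1}{3} + \frac{i \sqrt{10}}{9}\right) + \frac{\sqrt{-60 + 25 \cdot 3 \left(-5\right)}}{5}\right) \left(-20\right) = \left(\left(\frac{1}{3} + \frac{i \sqrt{10}}{9}\right) + \frac{\sqrt{-60 + 25 \left(-15\right)}}{5}\right) \left(-20\right) = \left(\left(\frac{1}{3} + \frac{i \sqrt{10}}{9}\right) + \frac{\sqrt{-60 - 375}}{5}\right) \left(-20\right) = \left(\left(\frac{1}{3} + \frac{i \sqrt{10}}{9}\right) + \frac{\sqrt{-435}}{5}\right) \left(-20\right) = \left(\left(\frac{1}{3} + \frac{i \sqrt{10}}{9}\right) + \frac{i \sqrt{435}}{5}\right) \left(-20\right) = \left(\frac{1}{3} + \frac{i \sqrt{435}}{5} + \frac{i \sqrt{10}}{9}\right) \left(-20\right) = - \frac{20}{3} - 4 i \sqrt{435} - \frac{20 i \sqrt{10}}{9}$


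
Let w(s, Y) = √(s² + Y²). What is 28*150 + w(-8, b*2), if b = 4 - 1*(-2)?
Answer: 4200 + 4*√13 ≈ 4214.4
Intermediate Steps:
b = 6 (b = 4 + 2 = 6)
w(s, Y) = √(Y² + s²)
28*150 + w(-8, b*2) = 28*150 + √((6*2)² + (-8)²) = 4200 + √(12² + 64) = 4200 + √(144 + 64) = 4200 + √208 = 4200 + 4*√13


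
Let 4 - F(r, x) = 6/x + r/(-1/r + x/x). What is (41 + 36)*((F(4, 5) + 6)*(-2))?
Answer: -8008/15 ≈ -533.87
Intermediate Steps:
F(r, x) = 4 - 6/x - r/(1 - 1/r) (F(r, x) = 4 - (6/x + r/(-1/r + x/x)) = 4 - (6/x + r/(-1/r + 1)) = 4 - (6/x + r/(1 - 1/r)) = 4 + (-6/x - r/(1 - 1/r)) = 4 - 6/x - r/(1 - 1/r))
(41 + 36)*((F(4, 5) + 6)*(-2)) = (41 + 36)*(((6 - 6*4 - 4*5 - 1*5*4² + 4*4*5)/(5*(-1 + 4)) + 6)*(-2)) = 77*(((⅕)*(6 - 24 - 20 - 1*5*16 + 80)/3 + 6)*(-2)) = 77*(((⅕)*(⅓)*(6 - 24 - 20 - 80 + 80) + 6)*(-2)) = 77*(((⅕)*(⅓)*(-38) + 6)*(-2)) = 77*((-38/15 + 6)*(-2)) = 77*((52/15)*(-2)) = 77*(-104/15) = -8008/15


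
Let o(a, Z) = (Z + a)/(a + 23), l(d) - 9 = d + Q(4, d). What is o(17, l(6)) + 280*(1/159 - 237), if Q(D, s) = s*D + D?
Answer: -21101443/318 ≈ -66357.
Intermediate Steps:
Q(D, s) = D + D*s (Q(D, s) = D*s + D = D + D*s)
l(d) = 13 + 5*d (l(d) = 9 + (d + 4*(1 + d)) = 9 + (d + (4 + 4*d)) = 9 + (4 + 5*d) = 13 + 5*d)
o(a, Z) = (Z + a)/(23 + a)
o(17, l(6)) + 280*(1/159 - 237) = ((13 + 5*6) + 17)/(23 + 17) + 280*(1/159 - 237) = ((13 + 30) + 17)/40 + 280*(1/159 - 237) = (43 + 17)/40 + 280*(-37682/159) = (1/40)*60 - 10550960/159 = 3/2 - 10550960/159 = -21101443/318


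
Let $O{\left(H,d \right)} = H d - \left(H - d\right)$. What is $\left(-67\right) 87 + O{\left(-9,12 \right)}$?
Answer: $-5916$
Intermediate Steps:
$O{\left(H,d \right)} = d - H + H d$
$\left(-67\right) 87 + O{\left(-9,12 \right)} = \left(-67\right) 87 - 87 = -5829 + \left(12 + 9 - 108\right) = -5829 - 87 = -5916$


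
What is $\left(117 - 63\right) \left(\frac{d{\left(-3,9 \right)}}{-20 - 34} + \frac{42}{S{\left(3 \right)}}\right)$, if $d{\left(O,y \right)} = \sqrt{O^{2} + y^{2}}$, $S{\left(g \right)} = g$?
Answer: $756 - 3 \sqrt{10} \approx 746.51$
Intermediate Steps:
$\left(117 - 63\right) \left(\frac{d{\left(-3,9 \right)}}{-20 - 34} + \frac{42}{S{\left(3 \right)}}\right) = \left(117 - 63\right) \left(\frac{\sqrt{\left(-3\right)^{2} + 9^{2}}}{-20 - 34} + \frac{42}{3}\right) = 54 \left(\frac{\sqrt{9 + 81}}{-20 - 34} + 42 \cdot \frac{1}{3}\right) = 54 \left(\frac{\sqrt{90}}{-54} + 14\right) = 54 \left(3 \sqrt{10} \left(- \frac{1}{54}\right) + 14\right) = 54 \left(- \frac{\sqrt{10}}{18} + 14\right) = 54 \left(14 - \frac{\sqrt{10}}{18}\right) = 756 - 3 \sqrt{10}$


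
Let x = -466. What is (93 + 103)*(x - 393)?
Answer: -168364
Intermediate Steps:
(93 + 103)*(x - 393) = (93 + 103)*(-466 - 393) = 196*(-859) = -168364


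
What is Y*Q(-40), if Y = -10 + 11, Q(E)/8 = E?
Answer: -320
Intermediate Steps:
Q(E) = 8*E
Y = 1
Y*Q(-40) = 1*(8*(-40)) = 1*(-320) = -320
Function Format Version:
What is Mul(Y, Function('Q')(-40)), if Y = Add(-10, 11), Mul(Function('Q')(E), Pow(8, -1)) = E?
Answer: -320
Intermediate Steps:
Function('Q')(E) = Mul(8, E)
Y = 1
Mul(Y, Function('Q')(-40)) = Mul(1, Mul(8, -40)) = Mul(1, -320) = -320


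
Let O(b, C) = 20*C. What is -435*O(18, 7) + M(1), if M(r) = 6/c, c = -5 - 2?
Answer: -426306/7 ≈ -60901.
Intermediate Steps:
c = -7
M(r) = -6/7 (M(r) = 6/(-7) = 6*(-⅐) = -6/7)
-435*O(18, 7) + M(1) = -8700*7 - 6/7 = -435*140 - 6/7 = -60900 - 6/7 = -426306/7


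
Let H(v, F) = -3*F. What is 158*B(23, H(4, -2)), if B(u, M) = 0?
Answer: 0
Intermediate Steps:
158*B(23, H(4, -2)) = 158*0 = 0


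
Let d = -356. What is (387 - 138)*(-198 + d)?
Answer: -137946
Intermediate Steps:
(387 - 138)*(-198 + d) = (387 - 138)*(-198 - 356) = 249*(-554) = -137946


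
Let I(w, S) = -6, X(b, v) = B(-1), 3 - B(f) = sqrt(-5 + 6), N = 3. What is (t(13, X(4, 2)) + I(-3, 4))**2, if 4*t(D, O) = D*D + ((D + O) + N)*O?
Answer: 32761/16 ≈ 2047.6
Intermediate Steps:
B(f) = 2 (B(f) = 3 - sqrt(-5 + 6) = 3 - sqrt(1) = 3 - 1*1 = 3 - 1 = 2)
X(b, v) = 2
t(D, O) = D**2/4 + O*(3 + D + O)/4 (t(D, O) = (D*D + ((D + O) + 3)*O)/4 = (D**2 + (3 + D + O)*O)/4 = (D**2 + O*(3 + D + O))/4 = D**2/4 + O*(3 + D + O)/4)
(t(13, X(4, 2)) + I(-3, 4))**2 = (((1/4)*13**2 + (1/4)*2**2 + (3/4)*2 + (1/4)*13*2) - 6)**2 = (((1/4)*169 + (1/4)*4 + 3/2 + 13/2) - 6)**2 = ((169/4 + 1 + 3/2 + 13/2) - 6)**2 = (205/4 - 6)**2 = (181/4)**2 = 32761/16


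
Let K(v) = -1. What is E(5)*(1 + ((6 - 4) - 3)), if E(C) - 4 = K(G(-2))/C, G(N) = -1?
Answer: 0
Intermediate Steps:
E(C) = 4 - 1/C
E(5)*(1 + ((6 - 4) - 3)) = (4 - 1/5)*(1 + ((6 - 4) - 3)) = (4 - 1*⅕)*(1 + (2 - 3)) = (4 - ⅕)*(1 - 1) = (19/5)*0 = 0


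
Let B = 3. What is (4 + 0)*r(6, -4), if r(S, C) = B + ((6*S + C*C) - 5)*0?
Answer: 12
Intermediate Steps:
r(S, C) = 3 (r(S, C) = 3 + ((6*S + C*C) - 5)*0 = 3 + ((6*S + C**2) - 5)*0 = 3 + ((C**2 + 6*S) - 5)*0 = 3 + (-5 + C**2 + 6*S)*0 = 3 + 0 = 3)
(4 + 0)*r(6, -4) = (4 + 0)*3 = 4*3 = 12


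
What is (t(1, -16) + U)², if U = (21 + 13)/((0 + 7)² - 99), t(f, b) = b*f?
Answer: 173889/625 ≈ 278.22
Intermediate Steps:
U = -17/25 (U = 34/(7² - 99) = 34/(49 - 99) = 34/(-50) = 34*(-1/50) = -17/25 ≈ -0.68000)
(t(1, -16) + U)² = (-16*1 - 17/25)² = (-16 - 17/25)² = (-417/25)² = 173889/625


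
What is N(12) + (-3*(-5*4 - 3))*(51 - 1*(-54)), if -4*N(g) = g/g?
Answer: 28979/4 ≈ 7244.8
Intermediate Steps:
N(g) = -¼ (N(g) = -g/(4*g) = -¼*1 = -¼)
N(12) + (-3*(-5*4 - 3))*(51 - 1*(-54)) = -¼ + (-3*(-5*4 - 3))*(51 - 1*(-54)) = -¼ + (-3*(-20 - 3))*(51 + 54) = -¼ - 3*(-23)*105 = -¼ + 69*105 = -¼ + 7245 = 28979/4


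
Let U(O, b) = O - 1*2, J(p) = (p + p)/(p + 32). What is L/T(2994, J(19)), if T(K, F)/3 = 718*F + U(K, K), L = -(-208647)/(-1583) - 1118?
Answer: -33633497/284743708 ≈ -0.11812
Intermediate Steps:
J(p) = 2*p/(32 + p) (J(p) = (2*p)/(32 + p) = 2*p/(32 + p))
U(O, b) = -2 + O (U(O, b) = O - 2 = -2 + O)
L = -1978441/1583 (L = -(-208647)*(-1)/1583 - 1118 = -873*239/1583 - 1118 = -208647/1583 - 1118 = -1978441/1583 ≈ -1249.8)
T(K, F) = -6 + 3*K + 2154*F (T(K, F) = 3*(718*F + (-2 + K)) = 3*(-2 + K + 718*F) = -6 + 3*K + 2154*F)
L/T(2994, J(19)) = -1978441/(1583*(-6 + 3*2994 + 2154*(2*19/(32 + 19)))) = -1978441/(1583*(-6 + 8982 + 2154*(2*19/51))) = -1978441/(1583*(-6 + 8982 + 2154*(2*19*(1/51)))) = -1978441/(1583*(-6 + 8982 + 2154*(38/51))) = -1978441/(1583*(-6 + 8982 + 27284/17)) = -1978441/(1583*179876/17) = -1978441/1583*17/179876 = -33633497/284743708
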